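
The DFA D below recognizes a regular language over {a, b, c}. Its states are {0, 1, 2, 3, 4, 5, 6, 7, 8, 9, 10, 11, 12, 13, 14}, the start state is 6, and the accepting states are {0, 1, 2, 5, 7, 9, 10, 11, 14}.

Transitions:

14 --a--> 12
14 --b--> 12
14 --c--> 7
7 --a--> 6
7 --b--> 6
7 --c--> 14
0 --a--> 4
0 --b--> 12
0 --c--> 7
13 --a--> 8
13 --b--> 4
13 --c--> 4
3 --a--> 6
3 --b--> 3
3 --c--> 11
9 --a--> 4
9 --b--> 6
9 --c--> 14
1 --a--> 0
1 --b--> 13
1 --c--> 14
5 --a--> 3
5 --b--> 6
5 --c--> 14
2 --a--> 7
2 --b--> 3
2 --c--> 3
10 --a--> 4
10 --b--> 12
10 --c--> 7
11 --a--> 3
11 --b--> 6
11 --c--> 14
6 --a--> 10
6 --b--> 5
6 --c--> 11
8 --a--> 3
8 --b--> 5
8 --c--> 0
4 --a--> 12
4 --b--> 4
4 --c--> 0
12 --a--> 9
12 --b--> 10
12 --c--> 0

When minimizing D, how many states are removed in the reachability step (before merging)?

4

Starting at 6 and following transitions, the reachable set is {0, 3, 4, 5, 6, 7, 9, 10, 11, 12, 14}. That leaves 1, 2, 8, 13 unreachable — 4 in total.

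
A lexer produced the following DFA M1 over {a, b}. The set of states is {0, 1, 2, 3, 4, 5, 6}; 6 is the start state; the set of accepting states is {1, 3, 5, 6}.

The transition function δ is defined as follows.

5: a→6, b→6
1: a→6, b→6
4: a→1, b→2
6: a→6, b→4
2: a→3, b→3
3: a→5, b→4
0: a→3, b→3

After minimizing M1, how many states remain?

5

States {0} cannot be reached from the start state, so discard them.
Start with accepting vs non-accepting: {1,3,5,6} | {2,4}.
Refine {1,3,5,6} on symbol b: members go to different blocks, giving {1,5} and {3,6}.
Split {2,4} by δ(·,a) → {2} and {4}.
Refine {3,6} on symbol a: members go to different blocks, giving {3} and {6}.
Stable partition: {1,5} | {2} | {3} | {4} | {6} — 5 equivalence classes.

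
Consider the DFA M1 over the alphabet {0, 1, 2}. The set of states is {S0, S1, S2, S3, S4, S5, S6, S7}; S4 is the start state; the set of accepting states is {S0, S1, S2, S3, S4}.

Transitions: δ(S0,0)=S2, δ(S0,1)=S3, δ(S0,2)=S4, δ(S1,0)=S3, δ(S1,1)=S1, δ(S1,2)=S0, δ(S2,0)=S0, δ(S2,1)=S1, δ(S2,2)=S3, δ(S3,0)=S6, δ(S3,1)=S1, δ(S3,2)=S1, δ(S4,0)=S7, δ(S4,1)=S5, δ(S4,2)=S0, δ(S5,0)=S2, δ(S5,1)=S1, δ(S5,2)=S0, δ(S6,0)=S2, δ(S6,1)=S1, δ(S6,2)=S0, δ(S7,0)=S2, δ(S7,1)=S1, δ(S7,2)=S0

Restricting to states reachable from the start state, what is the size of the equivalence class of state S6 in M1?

3

Every state is reachable, so we keep all 8.
P0 = {S0,S1,S2,S3,S4} | {S5,S6,S7}.
Refine {S0,S1,S2,S3,S4} on symbol 0: members go to different blocks, giving {S0,S1,S2} and {S3,S4}.
Refine {S0,S1,S2} on symbol 0: members go to different blocks, giving {S0,S2} and {S1}.
Refine {S0,S2} on symbol 1: members go to different blocks, giving {S0} and {S2}.
Split {S3,S4} by δ(·,1) → {S3} and {S4}.
The partition is now stable with 6 blocks: {S0} | {S5,S6,S7} | {S3} | {S1} | {S2} | {S4}.
The equivalence class containing S6 is {S5,S6,S7}, of size 3.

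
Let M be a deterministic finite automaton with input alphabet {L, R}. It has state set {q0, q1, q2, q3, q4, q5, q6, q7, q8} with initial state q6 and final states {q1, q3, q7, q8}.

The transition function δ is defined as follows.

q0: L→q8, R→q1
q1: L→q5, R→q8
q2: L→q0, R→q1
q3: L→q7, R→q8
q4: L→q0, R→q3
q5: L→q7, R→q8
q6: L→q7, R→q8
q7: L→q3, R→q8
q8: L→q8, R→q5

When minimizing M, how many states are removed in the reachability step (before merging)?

No path from q6 leads to q0, q1, q2, q4; the other 5 states are all reachable.

4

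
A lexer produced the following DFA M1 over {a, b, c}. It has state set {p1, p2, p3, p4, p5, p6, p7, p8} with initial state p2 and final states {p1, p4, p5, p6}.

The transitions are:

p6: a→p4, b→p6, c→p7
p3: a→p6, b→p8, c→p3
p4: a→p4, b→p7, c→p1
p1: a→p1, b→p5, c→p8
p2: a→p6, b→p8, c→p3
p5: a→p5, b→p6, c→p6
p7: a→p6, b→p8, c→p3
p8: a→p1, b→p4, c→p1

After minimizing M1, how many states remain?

6

P0 = {p1,p4,p5,p6} | {p2,p3,p7,p8}.
Refine {p1,p4,p5,p6} on symbol b: members go to different blocks, giving {p1,p5,p6} and {p4}.
On input a, block {p1,p5,p6} splits into {p1,p5} and {p6}.
Refine {p1,p5} on symbol b: members go to different blocks, giving {p1} and {p5}.
On input a, block {p2,p3,p7,p8} splits into {p2,p3,p7} and {p8}.
The partition is now stable with 6 blocks: {p1} | {p2,p3,p7} | {p4} | {p6} | {p5} | {p8}.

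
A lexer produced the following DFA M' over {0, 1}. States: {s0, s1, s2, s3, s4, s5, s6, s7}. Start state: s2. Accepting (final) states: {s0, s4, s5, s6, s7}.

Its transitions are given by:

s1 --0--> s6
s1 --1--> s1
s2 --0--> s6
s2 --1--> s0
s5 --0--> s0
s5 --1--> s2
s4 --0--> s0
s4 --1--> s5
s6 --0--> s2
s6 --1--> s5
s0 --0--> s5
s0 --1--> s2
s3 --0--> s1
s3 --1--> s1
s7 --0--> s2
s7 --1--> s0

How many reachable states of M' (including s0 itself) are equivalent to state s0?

Reachable states from the start: {s0,s2,s5,s6}. Unreachable: {s1,s3,s4,s7} — drop them.
Start with accepting vs non-accepting: {s0,s5,s6} | {s2}.
On input 0, block {s0,s5,s6} splits into {s0,s5} and {s6}.
The partition is now stable with 3 blocks: {s0,s5} | {s2} | {s6}.
The equivalence class containing s0 is {s0,s5}, of size 2.

2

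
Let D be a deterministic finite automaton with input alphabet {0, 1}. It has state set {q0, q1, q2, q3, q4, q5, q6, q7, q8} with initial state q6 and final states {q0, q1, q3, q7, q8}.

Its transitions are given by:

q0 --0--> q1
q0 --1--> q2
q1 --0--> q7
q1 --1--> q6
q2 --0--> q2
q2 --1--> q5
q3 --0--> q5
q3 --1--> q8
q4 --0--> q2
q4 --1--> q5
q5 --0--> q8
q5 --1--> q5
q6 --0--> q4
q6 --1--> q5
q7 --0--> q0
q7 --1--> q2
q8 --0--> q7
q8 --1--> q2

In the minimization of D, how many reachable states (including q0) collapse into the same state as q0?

Reachable states from the start: {q0,q1,q2,q4,q5,q6,q7,q8}. Unreachable: {q3} — drop them.
Initial partition by acceptance: {q0,q1,q7,q8} | {q2,q4,q5,q6}.
Split {q2,q4,q5,q6} by δ(·,0) → {q2,q4,q6} and {q5}.
Stable partition: {q0,q1,q7,q8} | {q2,q4,q6} | {q5} — 3 equivalence classes.
The equivalence class containing q0 is {q0,q1,q7,q8}, of size 4.

4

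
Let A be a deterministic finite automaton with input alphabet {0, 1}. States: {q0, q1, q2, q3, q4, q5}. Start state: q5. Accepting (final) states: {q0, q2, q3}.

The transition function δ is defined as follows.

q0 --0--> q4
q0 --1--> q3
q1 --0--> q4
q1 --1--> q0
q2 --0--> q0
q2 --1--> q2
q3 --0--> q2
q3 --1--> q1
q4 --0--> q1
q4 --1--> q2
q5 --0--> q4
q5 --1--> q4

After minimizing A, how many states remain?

6

Every state is reachable, so we keep all 6.
Initial partition by acceptance: {q0,q2,q3} | {q1,q4,q5}.
On input 0, block {q0,q2,q3} splits into {q2,q3} and {q0}.
On input 0, block {q2,q3} splits into {q2} and {q3}.
On input 1, block {q1,q4,q5} splits into {q1} and {q4} and {q5}.
Stable partition: {q2} | {q1} | {q0} | {q3} | {q4} | {q5} — 6 equivalence classes.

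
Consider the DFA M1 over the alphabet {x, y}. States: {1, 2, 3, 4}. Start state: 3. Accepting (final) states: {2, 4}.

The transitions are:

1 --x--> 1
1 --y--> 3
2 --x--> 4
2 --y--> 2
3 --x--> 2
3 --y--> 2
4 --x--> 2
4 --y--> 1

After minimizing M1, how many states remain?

Every state is reachable, so we keep all 4.
Initial partition by acceptance: {2,4} | {1,3}.
Split {2,4} by δ(·,y) → {2} and {4}.
Refine {1,3} on symbol x: members go to different blocks, giving {1} and {3}.
Stable partition: {2} | {1} | {4} | {3} — 4 equivalence classes.

4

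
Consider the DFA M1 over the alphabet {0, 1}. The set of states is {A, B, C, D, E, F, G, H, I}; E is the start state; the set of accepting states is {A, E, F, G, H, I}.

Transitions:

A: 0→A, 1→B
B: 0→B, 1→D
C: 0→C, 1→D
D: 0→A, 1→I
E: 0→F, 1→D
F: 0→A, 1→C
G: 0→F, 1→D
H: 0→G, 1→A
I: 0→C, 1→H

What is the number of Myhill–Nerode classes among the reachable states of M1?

Initial partition by acceptance: {A,E,F,G,H,I} | {B,C,D}.
Split {A,E,F,G,H,I} by δ(·,0) → {A,E,F,G,H} and {I}.
Split {A,E,F,G,H} by δ(·,1) → {A,E,F,G} and {H}.
Refine {B,C,D} on symbol 0: members go to different blocks, giving {B,C} and {D}.
Split {A,E,F,G} by δ(·,1) → {A,F} and {E,G}.
Stable partition: {A,F} | {B,C} | {I} | {H} | {D} | {E,G} — 6 equivalence classes.

6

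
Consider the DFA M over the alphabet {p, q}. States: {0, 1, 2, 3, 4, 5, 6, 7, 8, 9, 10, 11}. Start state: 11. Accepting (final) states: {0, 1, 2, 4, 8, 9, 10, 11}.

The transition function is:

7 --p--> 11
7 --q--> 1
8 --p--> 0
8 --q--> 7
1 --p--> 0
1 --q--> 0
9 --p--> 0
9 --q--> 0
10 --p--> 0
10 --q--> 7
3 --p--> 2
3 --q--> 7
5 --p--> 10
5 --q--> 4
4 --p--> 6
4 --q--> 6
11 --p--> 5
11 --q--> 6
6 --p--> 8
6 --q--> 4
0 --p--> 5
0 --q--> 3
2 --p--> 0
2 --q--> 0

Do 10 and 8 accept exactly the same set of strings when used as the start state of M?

Yes

Reachable states from the start: {0,1,2,3,4,5,6,7,8,10,11}. Unreachable: {9} — drop them.
Initial partition by acceptance: {0,1,2,4,8,10,11} | {3,5,6,7}.
On input p, block {0,1,2,4,8,10,11} splits into {1,2,8,10} and {0,4,11}.
On input q, block {1,2,8,10} splits into {1,2} and {8,10}.
Split {3,5,6,7} by δ(·,p) → {5,6} and {3} and {7}.
On input q, block {0,4,11} splits into {4,11} and {0}.
Stable partition: {1,2} | {5,6} | {4,11} | {8,10} | {3} | {7} | {0} — 7 equivalence classes.
10 and 8 lie in the same block of the stable partition, so they are equivalent — no string distinguishes them.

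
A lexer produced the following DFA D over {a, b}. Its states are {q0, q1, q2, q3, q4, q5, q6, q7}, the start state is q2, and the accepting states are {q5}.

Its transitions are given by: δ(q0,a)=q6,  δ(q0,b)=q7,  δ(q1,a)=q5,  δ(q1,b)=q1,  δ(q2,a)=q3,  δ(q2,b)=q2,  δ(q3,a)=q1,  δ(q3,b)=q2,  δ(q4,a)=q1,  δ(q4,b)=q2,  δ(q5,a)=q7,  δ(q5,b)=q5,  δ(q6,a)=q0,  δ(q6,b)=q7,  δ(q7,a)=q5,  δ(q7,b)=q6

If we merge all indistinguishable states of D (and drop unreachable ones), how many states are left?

Reachable states from the start: {q0,q1,q2,q3,q5,q6,q7}. Unreachable: {q4} — drop them.
P0 = {q5} | {q0,q1,q2,q3,q6,q7}.
On input a, block {q0,q1,q2,q3,q6,q7} splits into {q0,q2,q3,q6} and {q1,q7}.
Split {q0,q2,q3,q6} by δ(·,a) → {q0,q2,q6} and {q3}.
On input a, block {q0,q2,q6} splits into {q0,q6} and {q2}.
Refine {q1,q7} on symbol b: members go to different blocks, giving {q1} and {q7}.
The partition is now stable with 6 blocks: {q5} | {q0,q6} | {q1} | {q3} | {q2} | {q7}.

6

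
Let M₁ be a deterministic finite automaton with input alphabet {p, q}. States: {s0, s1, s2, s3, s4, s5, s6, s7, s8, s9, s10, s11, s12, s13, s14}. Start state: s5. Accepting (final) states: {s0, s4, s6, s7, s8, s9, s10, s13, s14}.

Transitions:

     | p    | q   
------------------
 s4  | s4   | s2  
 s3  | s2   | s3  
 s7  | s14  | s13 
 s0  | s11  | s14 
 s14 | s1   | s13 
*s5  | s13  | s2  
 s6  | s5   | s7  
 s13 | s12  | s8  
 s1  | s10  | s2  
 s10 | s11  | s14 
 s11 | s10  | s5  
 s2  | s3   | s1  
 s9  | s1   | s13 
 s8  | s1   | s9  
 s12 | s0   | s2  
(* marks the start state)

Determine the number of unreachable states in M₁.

3

BFS from s5 reaches {s0, s1, s2, s3, s5, s8, s9, s10, s11, s12, s13, s14}; the 3 state(s) s4, s6, s7 are never visited.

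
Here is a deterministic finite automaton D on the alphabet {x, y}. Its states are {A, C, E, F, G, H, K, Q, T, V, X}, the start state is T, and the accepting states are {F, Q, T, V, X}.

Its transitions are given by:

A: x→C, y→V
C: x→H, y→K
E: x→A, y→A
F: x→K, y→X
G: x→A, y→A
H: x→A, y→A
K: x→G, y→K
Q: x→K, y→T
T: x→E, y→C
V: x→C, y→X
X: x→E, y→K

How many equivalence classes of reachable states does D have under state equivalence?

Reachable states from the start: {A,C,E,G,H,K,T,V,X}. Unreachable: {F,Q} — drop them.
Initial partition by acceptance: {T,V,X} | {A,C,E,G,H,K}.
On input y, block {T,V,X} splits into {T,X} and {V}.
Refine {A,C,E,G,H,K} on symbol y: members go to different blocks, giving {C,E,G,H,K} and {A}.
Split {C,E,G,H,K} by δ(·,x) → {E,G,H} and {C,K}.
Stable partition: {T,X} | {E,G,H} | {V} | {A} | {C,K} — 5 equivalence classes.

5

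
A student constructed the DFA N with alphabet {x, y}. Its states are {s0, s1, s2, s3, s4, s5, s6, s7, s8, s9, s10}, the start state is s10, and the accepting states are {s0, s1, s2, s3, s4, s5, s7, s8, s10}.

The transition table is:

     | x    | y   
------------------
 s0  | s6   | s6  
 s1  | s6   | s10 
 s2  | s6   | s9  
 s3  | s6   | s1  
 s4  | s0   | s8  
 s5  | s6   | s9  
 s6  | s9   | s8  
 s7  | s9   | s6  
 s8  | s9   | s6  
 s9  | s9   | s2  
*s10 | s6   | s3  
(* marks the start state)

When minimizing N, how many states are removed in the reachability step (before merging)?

4

No path from s10 leads to s0, s4, s5, s7; the other 7 states are all reachable.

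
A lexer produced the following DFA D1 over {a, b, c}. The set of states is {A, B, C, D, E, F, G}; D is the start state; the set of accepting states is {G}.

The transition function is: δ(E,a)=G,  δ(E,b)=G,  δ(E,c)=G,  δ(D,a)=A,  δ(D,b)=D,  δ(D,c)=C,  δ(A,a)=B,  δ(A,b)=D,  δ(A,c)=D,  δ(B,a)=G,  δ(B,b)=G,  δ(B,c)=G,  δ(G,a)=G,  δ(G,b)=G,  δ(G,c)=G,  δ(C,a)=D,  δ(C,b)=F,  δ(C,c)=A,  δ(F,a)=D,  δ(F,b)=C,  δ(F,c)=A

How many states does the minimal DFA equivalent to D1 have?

5

First remove the unreachable states {E}; 6 states remain.
Initial partition by acceptance: {G} | {A,B,C,D,F}.
Refine {A,B,C,D,F} on symbol a: members go to different blocks, giving {A,C,D,F} and {B}.
Split {A,C,D,F} by δ(·,a) → {C,D,F} and {A}.
On input a, block {C,D,F} splits into {C,F} and {D}.
No further refinement is possible. Final partition (5 blocks): {G} | {C,F} | {B} | {A} | {D}.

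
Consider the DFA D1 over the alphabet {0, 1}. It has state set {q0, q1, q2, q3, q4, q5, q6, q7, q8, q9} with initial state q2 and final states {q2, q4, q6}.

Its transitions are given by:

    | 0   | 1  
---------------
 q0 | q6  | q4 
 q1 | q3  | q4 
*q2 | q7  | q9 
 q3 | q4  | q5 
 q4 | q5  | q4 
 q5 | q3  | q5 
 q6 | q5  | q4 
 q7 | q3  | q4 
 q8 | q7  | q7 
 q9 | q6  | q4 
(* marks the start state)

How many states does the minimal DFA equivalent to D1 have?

6

States {q0,q1,q8} cannot be reached from the start state, so discard them.
P0 = {q2,q4,q6} | {q3,q5,q7,q9}.
Split {q2,q4,q6} by δ(·,1) → {q4,q6} and {q2}.
Split {q3,q5,q7,q9} by δ(·,0) → {q3,q9} and {q5,q7}.
On input 1, block {q3,q9} splits into {q3} and {q9}.
Split {q5,q7} by δ(·,1) → {q5} and {q7}.
No further refinement is possible. Final partition (6 blocks): {q4,q6} | {q3} | {q2} | {q5} | {q9} | {q7}.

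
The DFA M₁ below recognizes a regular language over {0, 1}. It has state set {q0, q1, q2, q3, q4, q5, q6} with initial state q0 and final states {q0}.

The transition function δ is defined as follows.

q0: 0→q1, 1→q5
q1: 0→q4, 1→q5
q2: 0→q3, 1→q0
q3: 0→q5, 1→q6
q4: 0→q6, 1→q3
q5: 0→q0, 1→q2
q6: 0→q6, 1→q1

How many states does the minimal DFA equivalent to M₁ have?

7

All states are reachable from the start state.
Initial partition by acceptance: {q0} | {q1,q2,q3,q4,q5,q6}.
Refine {q1,q2,q3,q4,q5,q6} on symbol 0: members go to different blocks, giving {q1,q2,q3,q4,q6} and {q5}.
Refine {q1,q2,q3,q4,q6} on symbol 0: members go to different blocks, giving {q1,q2,q4,q6} and {q3}.
Split {q1,q2,q4,q6} by δ(·,0) → {q1,q4,q6} and {q2}.
On input 1, block {q1,q4,q6} splits into {q1} and {q4} and {q6}.
No further refinement is possible. Final partition (7 blocks): {q0} | {q1} | {q5} | {q3} | {q2} | {q4} | {q6}.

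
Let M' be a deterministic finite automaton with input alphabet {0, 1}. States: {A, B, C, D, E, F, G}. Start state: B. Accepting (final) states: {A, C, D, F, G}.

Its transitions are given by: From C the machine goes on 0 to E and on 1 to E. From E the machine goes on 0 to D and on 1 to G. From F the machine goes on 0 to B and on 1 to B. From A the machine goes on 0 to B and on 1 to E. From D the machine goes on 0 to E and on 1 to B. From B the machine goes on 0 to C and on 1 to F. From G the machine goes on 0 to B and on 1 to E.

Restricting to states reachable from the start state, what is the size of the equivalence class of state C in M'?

First remove the unreachable states {A}; 6 states remain.
P0 = {C,D,F,G} | {B,E}.
Stable partition: {C,D,F,G} | {B,E} — 2 equivalence classes.
State C belongs to the block {C,D,F,G}, which has 4 states.

4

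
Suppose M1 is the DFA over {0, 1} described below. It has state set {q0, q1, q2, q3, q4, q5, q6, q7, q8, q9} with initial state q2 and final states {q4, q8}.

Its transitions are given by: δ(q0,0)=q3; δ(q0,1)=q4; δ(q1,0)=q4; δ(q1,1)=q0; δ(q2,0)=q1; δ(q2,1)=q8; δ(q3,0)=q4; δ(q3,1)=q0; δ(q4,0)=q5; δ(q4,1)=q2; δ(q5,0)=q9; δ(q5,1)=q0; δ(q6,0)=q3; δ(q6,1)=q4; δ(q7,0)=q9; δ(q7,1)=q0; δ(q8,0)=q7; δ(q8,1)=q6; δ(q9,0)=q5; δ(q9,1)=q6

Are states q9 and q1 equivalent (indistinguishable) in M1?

No

P0 = {q4,q8} | {q0,q1,q2,q3,q5,q6,q7,q9}.
Split {q0,q1,q2,q3,q5,q6,q7,q9} by δ(·,0) → {q0,q2,q5,q6,q7,q9} and {q1,q3}.
On input 0, block {q0,q2,q5,q6,q7,q9} splits into {q0,q2,q6} and {q5,q7,q9}.
No further refinement is possible. Final partition (4 blocks): {q4,q8} | {q0,q2,q6} | {q1,q3} | {q5,q7,q9}.
q9 and q1 end up in different blocks, so they are distinguishable. For instance, the string '0' is accepted from only q1.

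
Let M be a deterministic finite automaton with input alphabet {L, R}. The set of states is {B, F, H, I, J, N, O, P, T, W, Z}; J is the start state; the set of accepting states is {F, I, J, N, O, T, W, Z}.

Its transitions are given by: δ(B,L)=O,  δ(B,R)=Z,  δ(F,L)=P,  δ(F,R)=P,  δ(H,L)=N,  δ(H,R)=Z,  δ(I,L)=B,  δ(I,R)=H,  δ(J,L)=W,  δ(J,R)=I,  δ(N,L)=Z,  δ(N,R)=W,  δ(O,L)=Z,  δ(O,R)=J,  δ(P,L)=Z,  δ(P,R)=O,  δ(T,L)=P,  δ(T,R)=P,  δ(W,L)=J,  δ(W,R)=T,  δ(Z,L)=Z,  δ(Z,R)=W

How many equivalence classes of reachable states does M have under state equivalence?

First remove the unreachable states {F}; 10 states remain.
Start with accepting vs non-accepting: {I,J,N,O,T,W,Z} | {B,H,P}.
On input L, block {I,J,N,O,T,W,Z} splits into {J,N,O,W,Z} and {I,T}.
Refine {J,N,O,W,Z} on symbol R: members go to different blocks, giving {N,O,Z} and {J,W}.
No further refinement is possible. Final partition (4 blocks): {N,O,Z} | {B,H,P} | {I,T} | {J,W}.

4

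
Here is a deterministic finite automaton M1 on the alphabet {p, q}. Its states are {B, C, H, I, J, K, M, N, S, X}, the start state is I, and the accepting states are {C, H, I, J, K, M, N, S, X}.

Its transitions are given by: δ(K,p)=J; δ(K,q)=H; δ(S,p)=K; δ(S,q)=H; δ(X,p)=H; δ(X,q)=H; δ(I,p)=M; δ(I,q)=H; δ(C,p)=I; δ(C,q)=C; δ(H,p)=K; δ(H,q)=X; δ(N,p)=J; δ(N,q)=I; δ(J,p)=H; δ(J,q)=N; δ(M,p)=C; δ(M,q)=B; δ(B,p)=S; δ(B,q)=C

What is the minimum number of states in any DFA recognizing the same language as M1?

10

All states are reachable from the start state.
Start with accepting vs non-accepting: {C,H,I,J,K,M,N,S,X} | {B}.
Split {C,H,I,J,K,M,N,S,X} by δ(·,q) → {C,H,I,J,K,N,S,X} and {M}.
Refine {C,H,I,J,K,N,S,X} on symbol p: members go to different blocks, giving {C,H,J,K,N,S,X} and {I}.
Refine {C,H,J,K,N,S,X} on symbol p: members go to different blocks, giving {H,J,K,N,S,X} and {C}.
On input q, block {H,J,K,N,S,X} splits into {H,J,K,S,X} and {N}.
Refine {H,J,K,S,X} on symbol q: members go to different blocks, giving {H,K,S,X} and {J}.
Refine {H,K,S,X} on symbol p: members go to different blocks, giving {H,S,X} and {K}.
Refine {H,S,X} on symbol p: members go to different blocks, giving {H,S} and {X}.
On input q, block {H,S} splits into {H} and {S}.
Stable partition: {H} | {B} | {M} | {I} | {C} | {N} | {J} | {K} | {X} | {S} — 10 equivalence classes.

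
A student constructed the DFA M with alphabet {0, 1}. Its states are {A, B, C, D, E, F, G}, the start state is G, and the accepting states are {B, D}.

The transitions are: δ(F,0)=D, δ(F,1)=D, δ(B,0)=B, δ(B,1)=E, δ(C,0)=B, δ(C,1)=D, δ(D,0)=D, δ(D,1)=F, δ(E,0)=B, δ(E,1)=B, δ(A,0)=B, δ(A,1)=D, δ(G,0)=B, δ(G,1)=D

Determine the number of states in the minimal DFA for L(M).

2

First remove the unreachable states {A,C}; 5 states remain.
Initial partition by acceptance: {B,D} | {E,F,G}.
The partition is now stable with 2 blocks: {B,D} | {E,F,G}.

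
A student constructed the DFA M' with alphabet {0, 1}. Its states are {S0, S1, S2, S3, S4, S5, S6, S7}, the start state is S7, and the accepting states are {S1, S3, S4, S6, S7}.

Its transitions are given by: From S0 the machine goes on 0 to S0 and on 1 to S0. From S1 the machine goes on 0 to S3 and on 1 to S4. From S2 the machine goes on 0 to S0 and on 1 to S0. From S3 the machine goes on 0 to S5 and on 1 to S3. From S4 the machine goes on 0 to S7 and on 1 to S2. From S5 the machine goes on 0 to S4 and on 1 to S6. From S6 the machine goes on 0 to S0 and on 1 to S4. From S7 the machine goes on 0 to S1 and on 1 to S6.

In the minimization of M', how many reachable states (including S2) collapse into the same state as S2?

2

All states are reachable from the start state.
Start with accepting vs non-accepting: {S1,S3,S4,S6,S7} | {S0,S2,S5}.
On input 0, block {S1,S3,S4,S6,S7} splits into {S1,S4,S7} and {S3,S6}.
Refine {S1,S4,S7} on symbol 0: members go to different blocks, giving {S4,S7} and {S1}.
On input 0, block {S4,S7} splits into {S4} and {S7}.
Split {S0,S2,S5} by δ(·,0) → {S0,S2} and {S5}.
Refine {S3,S6} on symbol 0: members go to different blocks, giving {S3} and {S6}.
No further refinement is possible. Final partition (7 blocks): {S4} | {S0,S2} | {S3} | {S1} | {S7} | {S5} | {S6}.
State S2 belongs to the block {S0,S2}, which has 2 states.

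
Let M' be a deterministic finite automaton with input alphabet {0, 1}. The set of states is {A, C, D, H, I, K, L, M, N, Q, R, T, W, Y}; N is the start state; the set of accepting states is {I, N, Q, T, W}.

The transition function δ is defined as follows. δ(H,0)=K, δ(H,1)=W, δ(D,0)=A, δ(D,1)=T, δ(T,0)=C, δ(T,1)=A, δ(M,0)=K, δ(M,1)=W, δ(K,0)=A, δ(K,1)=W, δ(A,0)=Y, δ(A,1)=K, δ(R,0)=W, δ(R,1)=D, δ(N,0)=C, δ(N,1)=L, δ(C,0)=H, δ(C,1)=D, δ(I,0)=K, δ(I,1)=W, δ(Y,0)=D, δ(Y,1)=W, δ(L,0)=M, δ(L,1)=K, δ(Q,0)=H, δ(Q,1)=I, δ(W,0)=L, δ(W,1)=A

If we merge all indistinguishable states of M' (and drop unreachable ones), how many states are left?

First remove the unreachable states {I,Q,R}; 11 states remain.
Start with accepting vs non-accepting: {N,T,W} | {A,C,D,H,K,L,M,Y}.
On input 1, block {A,C,D,H,K,L,M,Y} splits into {D,H,K,M,Y} and {A,C,L}.
Refine {D,H,K,M,Y} on symbol 0: members go to different blocks, giving {H,M,Y} and {D,K}.
No further refinement is possible. Final partition (4 blocks): {N,T,W} | {H,M,Y} | {A,C,L} | {D,K}.

4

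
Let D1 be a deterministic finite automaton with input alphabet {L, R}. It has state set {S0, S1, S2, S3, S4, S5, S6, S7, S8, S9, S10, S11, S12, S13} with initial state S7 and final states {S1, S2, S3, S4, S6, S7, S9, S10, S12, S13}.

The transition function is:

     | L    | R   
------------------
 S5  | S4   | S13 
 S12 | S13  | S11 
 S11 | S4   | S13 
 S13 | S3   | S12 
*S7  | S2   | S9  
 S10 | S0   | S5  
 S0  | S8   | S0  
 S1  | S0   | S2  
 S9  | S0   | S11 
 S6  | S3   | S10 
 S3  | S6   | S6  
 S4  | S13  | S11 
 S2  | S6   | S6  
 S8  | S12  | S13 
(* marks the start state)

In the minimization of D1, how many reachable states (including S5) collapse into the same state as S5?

Reachable states from the start: {S0,S2,S3,S4,S5,S6,S7,S8,S9,S10,S11,S12,S13}. Unreachable: {S1} — drop them.
Initial partition by acceptance: {S2,S3,S4,S6,S7,S9,S10,S12,S13} | {S0,S5,S8,S11}.
Refine {S2,S3,S4,S6,S7,S9,S10,S12,S13} on symbol L: members go to different blocks, giving {S2,S3,S4,S6,S7,S12,S13} and {S9,S10}.
On input R, block {S2,S3,S4,S6,S7,S12,S13} splits into {S2,S3,S13} and {S4,S12} and {S6,S7}.
Refine {S2,S3,S13} on symbol L: members go to different blocks, giving {S2,S3} and {S13}.
Refine {S0,S5,S8,S11} on symbol L: members go to different blocks, giving {S5,S8,S11} and {S0}.
The partition is now stable with 7 blocks: {S2,S3} | {S5,S8,S11} | {S9,S10} | {S4,S12} | {S6,S7} | {S13} | {S0}.
The equivalence class containing S5 is {S5,S8,S11}, of size 3.

3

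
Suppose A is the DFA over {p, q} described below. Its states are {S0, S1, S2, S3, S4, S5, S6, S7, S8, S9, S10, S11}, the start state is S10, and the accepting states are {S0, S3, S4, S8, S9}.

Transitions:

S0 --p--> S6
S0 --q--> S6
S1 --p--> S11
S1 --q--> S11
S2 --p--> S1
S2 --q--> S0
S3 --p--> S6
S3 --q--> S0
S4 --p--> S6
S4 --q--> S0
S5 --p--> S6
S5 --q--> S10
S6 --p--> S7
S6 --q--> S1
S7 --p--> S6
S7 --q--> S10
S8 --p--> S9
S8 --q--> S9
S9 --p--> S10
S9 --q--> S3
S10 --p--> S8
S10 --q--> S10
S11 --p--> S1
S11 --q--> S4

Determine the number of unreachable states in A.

No path from S10 leads to S2, S5; the other 10 states are all reachable.

2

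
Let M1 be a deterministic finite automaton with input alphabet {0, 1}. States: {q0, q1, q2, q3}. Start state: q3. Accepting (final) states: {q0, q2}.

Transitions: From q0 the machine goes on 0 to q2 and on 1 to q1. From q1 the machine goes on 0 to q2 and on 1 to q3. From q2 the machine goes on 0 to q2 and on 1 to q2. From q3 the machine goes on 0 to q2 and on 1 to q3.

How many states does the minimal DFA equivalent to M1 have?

2

States {q0,q1} cannot be reached from the start state, so discard them.
P0 = {q2} | {q3}.
No further refinement is possible. Final partition (2 blocks): {q2} | {q3}.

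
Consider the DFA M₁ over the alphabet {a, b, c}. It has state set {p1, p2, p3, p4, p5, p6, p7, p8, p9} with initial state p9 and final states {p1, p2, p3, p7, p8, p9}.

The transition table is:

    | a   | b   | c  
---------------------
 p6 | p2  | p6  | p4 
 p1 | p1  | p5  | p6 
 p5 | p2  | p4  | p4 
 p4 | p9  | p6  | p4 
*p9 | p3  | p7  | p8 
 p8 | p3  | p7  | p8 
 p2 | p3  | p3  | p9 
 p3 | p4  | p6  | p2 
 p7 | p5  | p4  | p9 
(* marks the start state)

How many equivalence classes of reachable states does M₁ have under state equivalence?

States {p1} cannot be reached from the start state, so discard them.
Start with accepting vs non-accepting: {p2,p3,p7,p8,p9} | {p4,p5,p6}.
Split {p2,p3,p7,p8,p9} by δ(·,a) → {p2,p8,p9} and {p3,p7}.
The partition is now stable with 3 blocks: {p2,p8,p9} | {p4,p5,p6} | {p3,p7}.

3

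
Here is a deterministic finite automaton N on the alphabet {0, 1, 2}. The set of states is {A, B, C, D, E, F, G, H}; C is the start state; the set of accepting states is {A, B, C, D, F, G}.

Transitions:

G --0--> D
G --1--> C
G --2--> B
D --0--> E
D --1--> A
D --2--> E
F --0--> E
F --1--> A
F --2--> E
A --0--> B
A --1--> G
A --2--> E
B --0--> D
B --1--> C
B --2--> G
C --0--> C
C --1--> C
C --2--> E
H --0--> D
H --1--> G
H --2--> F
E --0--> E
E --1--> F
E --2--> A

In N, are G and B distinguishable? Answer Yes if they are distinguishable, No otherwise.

First remove the unreachable states {H}; 7 states remain.
Start with accepting vs non-accepting: {A,B,C,D,F,G} | {E}.
Split {A,B,C,D,F,G} by δ(·,0) → {A,B,C,G} and {D,F}.
Refine {A,B,C,G} on symbol 0: members go to different blocks, giving {A,C} and {B,G}.
On input 0, block {A,C} splits into {A} and {C}.
The partition is now stable with 5 blocks: {A} | {E} | {D,F} | {B,G} | {C}.
G and B lie in the same block of the stable partition, so they are equivalent — no string distinguishes them.

No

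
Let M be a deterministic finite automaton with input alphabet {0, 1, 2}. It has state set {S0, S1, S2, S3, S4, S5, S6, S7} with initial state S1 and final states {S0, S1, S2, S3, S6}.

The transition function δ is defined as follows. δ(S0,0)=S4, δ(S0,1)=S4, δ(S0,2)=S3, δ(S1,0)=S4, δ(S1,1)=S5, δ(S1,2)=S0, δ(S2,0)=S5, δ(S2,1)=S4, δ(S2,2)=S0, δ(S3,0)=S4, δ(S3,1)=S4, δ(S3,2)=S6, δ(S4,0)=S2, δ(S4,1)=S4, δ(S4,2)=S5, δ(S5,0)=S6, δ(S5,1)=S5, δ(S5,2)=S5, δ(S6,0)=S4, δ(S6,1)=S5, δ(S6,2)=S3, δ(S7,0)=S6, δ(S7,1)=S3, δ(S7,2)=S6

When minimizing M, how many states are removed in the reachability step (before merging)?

1

No path from S1 leads to S7; the other 7 states are all reachable.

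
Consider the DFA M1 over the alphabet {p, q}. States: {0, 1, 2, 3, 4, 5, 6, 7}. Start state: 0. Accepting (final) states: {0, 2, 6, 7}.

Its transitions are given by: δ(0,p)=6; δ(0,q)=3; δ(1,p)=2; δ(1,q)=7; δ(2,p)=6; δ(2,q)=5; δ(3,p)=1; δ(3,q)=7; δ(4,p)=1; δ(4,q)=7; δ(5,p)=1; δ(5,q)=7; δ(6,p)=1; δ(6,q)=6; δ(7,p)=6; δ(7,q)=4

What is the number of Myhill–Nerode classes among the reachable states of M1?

All states are reachable from the start state.
P0 = {0,2,6,7} | {1,3,4,5}.
On input p, block {0,2,6,7} splits into {0,2,7} and {6}.
Refine {1,3,4,5} on symbol p: members go to different blocks, giving {3,4,5} and {1}.
The partition is now stable with 4 blocks: {0,2,7} | {3,4,5} | {6} | {1}.

4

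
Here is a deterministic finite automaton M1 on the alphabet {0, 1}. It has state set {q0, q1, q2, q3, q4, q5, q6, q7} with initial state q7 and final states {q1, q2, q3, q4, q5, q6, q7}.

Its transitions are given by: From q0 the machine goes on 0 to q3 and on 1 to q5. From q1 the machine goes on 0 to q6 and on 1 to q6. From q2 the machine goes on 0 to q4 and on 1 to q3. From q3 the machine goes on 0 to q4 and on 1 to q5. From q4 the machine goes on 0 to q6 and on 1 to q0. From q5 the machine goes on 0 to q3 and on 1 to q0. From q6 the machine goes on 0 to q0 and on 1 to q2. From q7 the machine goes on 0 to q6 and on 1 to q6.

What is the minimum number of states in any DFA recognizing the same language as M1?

7

States {q1} cannot be reached from the start state, so discard them.
P0 = {q2,q3,q4,q5,q6,q7} | {q0}.
Split {q2,q3,q4,q5,q6,q7} by δ(·,0) → {q2,q3,q4,q5,q7} and {q6}.
Refine {q2,q3,q4,q5,q7} on symbol 0: members go to different blocks, giving {q2,q3,q5} and {q4,q7}.
On input 0, block {q2,q3,q5} splits into {q2,q3} and {q5}.
Split {q2,q3} by δ(·,1) → {q2} and {q3}.
On input 1, block {q4,q7} splits into {q4} and {q7}.
Stable partition: {q2} | {q0} | {q6} | {q4} | {q5} | {q3} | {q7} — 7 equivalence classes.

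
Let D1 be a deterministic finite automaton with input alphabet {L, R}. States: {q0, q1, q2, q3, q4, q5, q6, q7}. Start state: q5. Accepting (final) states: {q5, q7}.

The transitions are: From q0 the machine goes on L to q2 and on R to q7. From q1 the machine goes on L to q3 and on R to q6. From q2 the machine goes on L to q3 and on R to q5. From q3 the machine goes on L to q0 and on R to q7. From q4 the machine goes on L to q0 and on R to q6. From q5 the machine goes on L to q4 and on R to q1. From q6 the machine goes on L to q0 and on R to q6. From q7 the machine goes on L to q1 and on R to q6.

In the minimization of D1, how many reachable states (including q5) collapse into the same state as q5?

2

All states are reachable from the start state.
Initial partition by acceptance: {q5,q7} | {q0,q1,q2,q3,q4,q6}.
Split {q0,q1,q2,q3,q4,q6} by δ(·,R) → {q0,q2,q3} and {q1,q4,q6}.
The partition is now stable with 3 blocks: {q5,q7} | {q0,q2,q3} | {q1,q4,q6}.
The equivalence class containing q5 is {q5,q7}, of size 2.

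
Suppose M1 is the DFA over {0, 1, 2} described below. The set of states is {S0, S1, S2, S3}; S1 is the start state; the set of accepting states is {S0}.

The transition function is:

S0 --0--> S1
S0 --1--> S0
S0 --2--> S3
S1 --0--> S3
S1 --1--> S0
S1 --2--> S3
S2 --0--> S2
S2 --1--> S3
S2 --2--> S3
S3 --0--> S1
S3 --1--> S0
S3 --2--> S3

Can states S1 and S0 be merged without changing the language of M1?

No

Reachable states from the start: {S0,S1,S3}. Unreachable: {S2} — drop them.
P0 = {S0} | {S1,S3}.
The partition is now stable with 2 blocks: {S0} | {S1,S3}.
S1 and S0 end up in different blocks, so they are distinguishable. For instance, the string 'ε' is accepted from only S0.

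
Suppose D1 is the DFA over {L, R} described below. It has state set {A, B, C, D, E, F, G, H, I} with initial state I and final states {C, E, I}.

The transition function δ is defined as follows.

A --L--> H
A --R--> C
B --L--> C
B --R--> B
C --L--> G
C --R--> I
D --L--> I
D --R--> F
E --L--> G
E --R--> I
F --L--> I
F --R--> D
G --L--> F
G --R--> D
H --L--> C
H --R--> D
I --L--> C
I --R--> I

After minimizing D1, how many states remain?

States {A,B,E,H} cannot be reached from the start state, so discard them.
Initial partition by acceptance: {C,I} | {D,F,G}.
Refine {C,I} on symbol L: members go to different blocks, giving {C} and {I}.
Refine {D,F,G} on symbol L: members go to different blocks, giving {D,F} and {G}.
The partition is now stable with 4 blocks: {C} | {D,F} | {I} | {G}.

4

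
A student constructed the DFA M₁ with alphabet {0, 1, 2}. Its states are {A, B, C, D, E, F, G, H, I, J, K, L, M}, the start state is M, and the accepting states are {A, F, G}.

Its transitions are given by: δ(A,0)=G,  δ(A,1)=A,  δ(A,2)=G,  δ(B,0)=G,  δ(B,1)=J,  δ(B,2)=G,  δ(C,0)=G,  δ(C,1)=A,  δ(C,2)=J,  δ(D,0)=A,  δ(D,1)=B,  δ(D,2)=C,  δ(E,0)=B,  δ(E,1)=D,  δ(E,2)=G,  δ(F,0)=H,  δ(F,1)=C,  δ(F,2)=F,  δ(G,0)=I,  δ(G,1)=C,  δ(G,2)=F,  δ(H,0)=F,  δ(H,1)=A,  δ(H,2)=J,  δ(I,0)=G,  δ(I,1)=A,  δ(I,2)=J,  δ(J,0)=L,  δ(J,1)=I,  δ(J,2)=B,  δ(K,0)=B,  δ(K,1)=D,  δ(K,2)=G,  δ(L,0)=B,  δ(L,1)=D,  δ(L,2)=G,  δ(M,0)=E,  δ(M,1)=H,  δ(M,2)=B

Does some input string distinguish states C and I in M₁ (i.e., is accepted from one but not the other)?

First remove the unreachable states {K}; 12 states remain.
Start with accepting vs non-accepting: {A,F,G} | {B,C,D,E,H,I,J,L,M}.
On input 0, block {A,F,G} splits into {F,G} and {A}.
Split {B,C,D,E,H,I,J,L,M} by δ(·,0) → {B,C,H,I} and {E,J,L,M} and {D}.
On input 1, block {B,C,H,I} splits into {C,H,I} and {B}.
Split {E,J,L,M} by δ(·,0) → {E,L} and {J,M}.
No further refinement is possible. Final partition (7 blocks): {F,G} | {C,H,I} | {A} | {E,L} | {D} | {B} | {J,M}.
C and I lie in the same block of the stable partition, so they are equivalent — no string distinguishes them.

No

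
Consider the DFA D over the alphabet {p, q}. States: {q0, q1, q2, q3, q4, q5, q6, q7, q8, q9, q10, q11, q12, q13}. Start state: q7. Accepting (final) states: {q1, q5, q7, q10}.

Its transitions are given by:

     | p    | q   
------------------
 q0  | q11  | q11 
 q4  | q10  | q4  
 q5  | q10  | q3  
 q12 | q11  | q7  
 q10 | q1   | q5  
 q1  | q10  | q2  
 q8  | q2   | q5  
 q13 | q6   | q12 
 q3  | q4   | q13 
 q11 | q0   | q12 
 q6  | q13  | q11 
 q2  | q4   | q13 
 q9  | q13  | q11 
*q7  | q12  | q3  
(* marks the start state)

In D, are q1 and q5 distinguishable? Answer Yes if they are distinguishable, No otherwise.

States {q8,q9} cannot be reached from the start state, so discard them.
Start with accepting vs non-accepting: {q1,q5,q7,q10} | {q0,q2,q3,q4,q6,q11,q12,q13}.
Split {q1,q5,q7,q10} by δ(·,p) → {q1,q5,q10} and {q7}.
Refine {q1,q5,q10} on symbol q: members go to different blocks, giving {q1,q5} and {q10}.
Split {q0,q2,q3,q4,q6,q11,q12,q13} by δ(·,p) → {q0,q2,q3,q6,q11,q12,q13} and {q4}.
Split {q0,q2,q3,q6,q11,q12,q13} by δ(·,p) → {q0,q6,q11,q12,q13} and {q2,q3}.
On input q, block {q0,q6,q11,q12,q13} splits into {q0,q6,q11,q13} and {q12}.
Refine {q0,q6,q11,q13} on symbol q: members go to different blocks, giving {q0,q6} and {q11,q13}.
The partition is now stable with 8 blocks: {q1,q5} | {q0,q6} | {q7} | {q10} | {q4} | {q2,q3} | {q12} | {q11,q13}.
q1 and q5 lie in the same block of the stable partition, so they are equivalent — no string distinguishes them.

No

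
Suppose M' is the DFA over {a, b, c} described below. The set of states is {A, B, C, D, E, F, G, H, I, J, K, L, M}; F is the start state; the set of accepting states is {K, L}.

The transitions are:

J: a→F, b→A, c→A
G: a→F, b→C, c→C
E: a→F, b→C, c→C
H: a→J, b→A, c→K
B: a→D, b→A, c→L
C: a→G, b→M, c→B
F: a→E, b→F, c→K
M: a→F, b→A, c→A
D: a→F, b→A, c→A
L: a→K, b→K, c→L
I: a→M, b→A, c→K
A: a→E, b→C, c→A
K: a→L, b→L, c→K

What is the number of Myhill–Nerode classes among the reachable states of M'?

States {H,I,J} cannot be reached from the start state, so discard them.
Initial partition by acceptance: {K,L} | {A,B,C,D,E,F,G,M}.
Split {A,B,C,D,E,F,G,M} by δ(·,c) → {A,C,D,E,G,M} and {B,F}.
Split {A,C,D,E,G,M} by δ(·,a) → {D,E,G,M} and {A,C}.
Refine {B,F} on symbol b: members go to different blocks, giving {B} and {F}.
Refine {A,C} on symbol b: members go to different blocks, giving {A} and {C}.
Split {D,E,G,M} by δ(·,b) → {D,M} and {E,G}.
Stable partition: {K,L} | {D,M} | {B} | {A} | {F} | {C} | {E,G} — 7 equivalence classes.

7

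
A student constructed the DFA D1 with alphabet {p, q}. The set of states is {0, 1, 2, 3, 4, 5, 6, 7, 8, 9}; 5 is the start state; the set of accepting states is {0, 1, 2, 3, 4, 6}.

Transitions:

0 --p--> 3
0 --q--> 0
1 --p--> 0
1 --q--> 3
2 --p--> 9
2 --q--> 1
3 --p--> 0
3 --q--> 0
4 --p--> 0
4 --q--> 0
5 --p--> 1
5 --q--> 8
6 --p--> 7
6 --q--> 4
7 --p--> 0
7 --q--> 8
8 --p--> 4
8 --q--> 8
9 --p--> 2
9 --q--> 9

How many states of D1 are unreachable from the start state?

4

BFS from 5 reaches {0, 1, 3, 4, 5, 8}; the 4 state(s) 2, 6, 7, 9 are never visited.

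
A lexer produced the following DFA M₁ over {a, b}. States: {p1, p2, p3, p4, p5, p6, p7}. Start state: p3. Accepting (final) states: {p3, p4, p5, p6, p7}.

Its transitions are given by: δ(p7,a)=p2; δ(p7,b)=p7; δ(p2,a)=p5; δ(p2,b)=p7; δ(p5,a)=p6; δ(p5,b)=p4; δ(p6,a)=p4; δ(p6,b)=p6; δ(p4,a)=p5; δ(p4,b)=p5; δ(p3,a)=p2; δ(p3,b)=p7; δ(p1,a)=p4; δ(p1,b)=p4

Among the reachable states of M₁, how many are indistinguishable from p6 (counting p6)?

3

First remove the unreachable states {p1}; 6 states remain.
P0 = {p3,p4,p5,p6,p7} | {p2}.
Split {p3,p4,p5,p6,p7} by δ(·,a) → {p4,p5,p6} and {p3,p7}.
Stable partition: {p4,p5,p6} | {p2} | {p3,p7} — 3 equivalence classes.
The equivalence class containing p6 is {p4,p5,p6}, of size 3.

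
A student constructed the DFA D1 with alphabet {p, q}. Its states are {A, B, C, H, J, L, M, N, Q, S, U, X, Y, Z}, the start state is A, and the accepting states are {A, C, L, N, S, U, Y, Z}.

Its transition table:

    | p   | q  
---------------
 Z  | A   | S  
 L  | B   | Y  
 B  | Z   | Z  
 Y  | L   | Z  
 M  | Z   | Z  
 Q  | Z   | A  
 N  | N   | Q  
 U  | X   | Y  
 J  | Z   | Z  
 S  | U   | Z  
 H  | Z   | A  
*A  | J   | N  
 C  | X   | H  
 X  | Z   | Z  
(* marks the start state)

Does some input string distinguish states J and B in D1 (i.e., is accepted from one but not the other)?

Reachable states from the start: {A,B,J,L,N,Q,S,U,X,Y,Z}. Unreachable: {C,H,M} — drop them.
Initial partition by acceptance: {A,L,N,S,U,Y,Z} | {B,J,Q,X}.
Refine {A,L,N,S,U,Y,Z} on symbol p: members go to different blocks, giving {N,S,Y,Z} and {A,L,U}.
Refine {N,S,Y,Z} on symbol p: members go to different blocks, giving {S,Y,Z} and {N}.
Refine {B,J,Q,X} on symbol q: members go to different blocks, giving {B,J,X} and {Q}.
On input q, block {A,L,U} splits into {L,U} and {A}.
Split {S,Y,Z} by δ(·,p) → {S,Y} and {Z}.
No further refinement is possible. Final partition (7 blocks): {S,Y} | {B,J,X} | {L,U} | {N} | {Q} | {A} | {Z}.
J and B lie in the same block of the stable partition, so they are equivalent — no string distinguishes them.

No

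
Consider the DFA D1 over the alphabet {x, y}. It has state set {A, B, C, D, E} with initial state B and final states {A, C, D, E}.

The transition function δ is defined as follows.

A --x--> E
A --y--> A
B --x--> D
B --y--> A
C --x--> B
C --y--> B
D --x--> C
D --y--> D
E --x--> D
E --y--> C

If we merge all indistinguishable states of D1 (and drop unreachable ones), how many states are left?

5

Start with accepting vs non-accepting: {A,C,D,E} | {B}.
On input x, block {A,C,D,E} splits into {A,D,E} and {C}.
On input x, block {A,D,E} splits into {A,E} and {D}.
On input x, block {A,E} splits into {A} and {E}.
Stable partition: {A} | {B} | {C} | {D} | {E} — 5 equivalence classes.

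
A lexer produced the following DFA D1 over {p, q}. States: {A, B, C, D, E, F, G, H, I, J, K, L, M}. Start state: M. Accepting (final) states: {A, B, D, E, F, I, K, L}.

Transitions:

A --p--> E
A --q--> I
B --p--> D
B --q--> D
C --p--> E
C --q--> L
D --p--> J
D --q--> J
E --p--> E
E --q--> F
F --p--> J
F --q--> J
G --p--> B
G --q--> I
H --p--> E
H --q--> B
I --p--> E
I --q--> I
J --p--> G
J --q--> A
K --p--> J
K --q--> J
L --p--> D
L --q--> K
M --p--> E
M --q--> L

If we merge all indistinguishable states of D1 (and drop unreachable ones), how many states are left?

7

States {C,H} cannot be reached from the start state, so discard them.
Initial partition by acceptance: {A,B,D,E,F,I,K,L} | {G,J,M}.
On input p, block {A,B,D,E,F,I,K,L} splits into {A,B,E,I,L} and {D,F,K}.
Refine {A,B,E,I,L} on symbol p: members go to different blocks, giving {A,E,I} and {B,L}.
Split {A,E,I} by δ(·,q) → {A,I} and {E}.
Refine {G,J,M} on symbol p: members go to different blocks, giving {G} and {J} and {M}.
Stable partition: {A,I} | {G} | {D,F,K} | {B,L} | {E} | {J} | {M} — 7 equivalence classes.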